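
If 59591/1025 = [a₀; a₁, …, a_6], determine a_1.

7

⌊59591/1025⌋ = 58, remainder 141
⌊1025/141⌋ = 7, remainder 38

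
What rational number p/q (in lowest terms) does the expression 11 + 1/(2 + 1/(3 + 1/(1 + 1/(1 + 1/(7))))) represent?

1384/121

a_0 = 11: 11/1
a_1 = 2: 23/2
a_2 = 3: 80/7
a_3 = 1: 103/9
a_4 = 1: 183/16
a_5 = 7: 1384/121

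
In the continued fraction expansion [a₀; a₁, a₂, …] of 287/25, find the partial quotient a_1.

287 ÷ 25 → quotient 11, remainder 12
25 ÷ 12 → quotient 2, remainder 1

2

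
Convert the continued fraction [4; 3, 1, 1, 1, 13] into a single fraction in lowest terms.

641/150

a_0 = 4: 4/1
a_1 = 3: 13/3
a_2 = 1: 17/4
a_3 = 1: 30/7
a_4 = 1: 47/11
a_5 = 13: 641/150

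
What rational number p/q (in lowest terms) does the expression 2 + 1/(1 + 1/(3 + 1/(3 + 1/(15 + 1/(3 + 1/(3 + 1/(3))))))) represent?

Compute successive convergents:
a_0 = 2: 2/1
a_1 = 1: 3/1
a_2 = 3: 11/4
a_3 = 3: 36/13
a_4 = 15: 551/199
a_5 = 3: 1689/610
a_6 = 3: 5618/2029
a_7 = 3: 18543/6697

18543/6697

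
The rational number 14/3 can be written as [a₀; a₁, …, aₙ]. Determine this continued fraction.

[4; 1, 2]

Repeatedly divide and take the remainder:
⌊14/3⌋ = 4, remainder 2
⌊3/2⌋ = 1, remainder 1
⌊2/1⌋ = 2, remainder 0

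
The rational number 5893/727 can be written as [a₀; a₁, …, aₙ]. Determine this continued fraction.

[8; 9, 2, 3, 1, 3, 2]

⌊5893/727⌋ = 8, remainder 77
⌊727/77⌋ = 9, remainder 34
⌊77/34⌋ = 2, remainder 9
⌊34/9⌋ = 3, remainder 7
⌊9/7⌋ = 1, remainder 2
⌊7/2⌋ = 3, remainder 1
⌊2/1⌋ = 2, remainder 0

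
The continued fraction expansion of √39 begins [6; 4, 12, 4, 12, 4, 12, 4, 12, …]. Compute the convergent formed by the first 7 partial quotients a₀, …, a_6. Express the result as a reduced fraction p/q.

Start with 12.
4 + 1/(12/1) = 4 + 1/12 = 49/12
12 + 1/(49/12) = 12 + 12/49 = 600/49
4 + 1/(600/49) = 4 + 49/600 = 2449/600
12 + 1/(2449/600) = 12 + 600/2449 = 29988/2449
4 + 1/(29988/2449) = 4 + 2449/29988 = 122401/29988
6 + 1/(122401/29988) = 6 + 29988/122401 = 764394/122401

764394/122401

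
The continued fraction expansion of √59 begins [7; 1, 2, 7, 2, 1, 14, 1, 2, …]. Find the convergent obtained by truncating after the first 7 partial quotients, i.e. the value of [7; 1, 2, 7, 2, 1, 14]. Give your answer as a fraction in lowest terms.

a_0 = 7: 7/1
a_1 = 1: 8/1
a_2 = 2: 23/3
a_3 = 7: 169/22
a_4 = 2: 361/47
a_5 = 1: 530/69
a_6 = 14: 7781/1013

7781/1013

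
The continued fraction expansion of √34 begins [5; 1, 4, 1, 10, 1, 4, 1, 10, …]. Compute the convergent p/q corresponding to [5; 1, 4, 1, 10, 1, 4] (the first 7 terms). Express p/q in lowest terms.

2035/349

Starting at the tail and folding back:
Start with 4.
1 + 1/(4/1) = 1 + 1/4 = 5/4
10 + 1/(5/4) = 10 + 4/5 = 54/5
1 + 1/(54/5) = 1 + 5/54 = 59/54
4 + 1/(59/54) = 4 + 54/59 = 290/59
1 + 1/(290/59) = 1 + 59/290 = 349/290
5 + 1/(349/290) = 5 + 290/349 = 2035/349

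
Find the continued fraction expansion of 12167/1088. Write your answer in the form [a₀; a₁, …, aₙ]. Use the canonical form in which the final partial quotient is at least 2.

⌊12167/1088⌋ = 11, remainder 199
⌊1088/199⌋ = 5, remainder 93
⌊199/93⌋ = 2, remainder 13
⌊93/13⌋ = 7, remainder 2
⌊13/2⌋ = 6, remainder 1
⌊2/1⌋ = 2, remainder 0

[11; 5, 2, 7, 6, 2]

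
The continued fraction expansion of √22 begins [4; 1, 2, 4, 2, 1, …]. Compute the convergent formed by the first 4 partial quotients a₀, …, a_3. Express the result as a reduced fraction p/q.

Use the convergent recurrence hₖ = aₖ·hₖ₋₁ + hₖ₋₂ (and likewise for the denominators kₖ):
a_0 = 4: 4/1
a_1 = 1: 5/1
a_2 = 2: 14/3
a_3 = 4: 61/13

61/13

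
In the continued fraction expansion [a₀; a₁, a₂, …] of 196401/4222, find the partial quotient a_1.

196401 = 46·4222 + 2189, so a_0 = 46
4222 = 1·2189 + 2033, so a_1 = 1

1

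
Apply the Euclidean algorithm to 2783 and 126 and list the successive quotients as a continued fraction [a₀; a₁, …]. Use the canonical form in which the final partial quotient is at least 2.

[22; 11, 2, 5]

2783 ÷ 126 → quotient 22, remainder 11
126 ÷ 11 → quotient 11, remainder 5
11 ÷ 5 → quotient 2, remainder 1
5 ÷ 1 → quotient 5, remainder 0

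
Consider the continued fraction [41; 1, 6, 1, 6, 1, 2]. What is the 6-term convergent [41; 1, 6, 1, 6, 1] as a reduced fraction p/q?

Start with 1.
6 + 1/(1/1) = 6 + 1/1 = 7/1
1 + 1/(7/1) = 1 + 1/7 = 8/7
6 + 1/(8/7) = 6 + 7/8 = 55/8
1 + 1/(55/8) = 1 + 8/55 = 63/55
41 + 1/(63/55) = 41 + 55/63 = 2638/63

2638/63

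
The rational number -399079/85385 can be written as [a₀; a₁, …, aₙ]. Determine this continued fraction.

[-5; 3, 15, 13, 10, 14]

Run the Euclidean algorithm, recording each quotient:
-399079 = -5·85385 + 27846, so a_0 = -5
85385 = 3·27846 + 1847, so a_1 = 3
27846 = 15·1847 + 141, so a_2 = 15
1847 = 13·141 + 14, so a_3 = 13
141 = 10·14 + 1, so a_4 = 10
14 = 14·1 + 0, so a_5 = 14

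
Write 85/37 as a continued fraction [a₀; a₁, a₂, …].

[2; 3, 2, 1, 3]

85 = 2·37 + 11, so a_0 = 2
37 = 3·11 + 4, so a_1 = 3
11 = 2·4 + 3, so a_2 = 2
4 = 1·3 + 1, so a_3 = 1
3 = 3·1 + 0, so a_4 = 3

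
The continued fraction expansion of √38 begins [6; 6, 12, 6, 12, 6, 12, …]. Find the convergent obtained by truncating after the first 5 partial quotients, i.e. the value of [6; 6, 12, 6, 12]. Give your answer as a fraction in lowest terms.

Starting at the tail and folding back:
Start with 12.
6 + 1/(12/1) = 6 + 1/12 = 73/12
12 + 1/(73/12) = 12 + 12/73 = 888/73
6 + 1/(888/73) = 6 + 73/888 = 5401/888
6 + 1/(5401/888) = 6 + 888/5401 = 33294/5401

33294/5401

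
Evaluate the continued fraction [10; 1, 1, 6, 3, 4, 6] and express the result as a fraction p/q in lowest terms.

11622/1103

Start with 6.
4 + 1/(6/1) = 4 + 1/6 = 25/6
3 + 1/(25/6) = 3 + 6/25 = 81/25
6 + 1/(81/25) = 6 + 25/81 = 511/81
1 + 1/(511/81) = 1 + 81/511 = 592/511
1 + 1/(592/511) = 1 + 511/592 = 1103/592
10 + 1/(1103/592) = 10 + 592/1103 = 11622/1103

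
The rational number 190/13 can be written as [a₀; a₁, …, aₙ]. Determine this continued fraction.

Apply division with remainder until the remainder is 0:
190 = 14·13 + 8, so a_0 = 14
13 = 1·8 + 5, so a_1 = 1
8 = 1·5 + 3, so a_2 = 1
5 = 1·3 + 2, so a_3 = 1
3 = 1·2 + 1, so a_4 = 1
2 = 2·1 + 0, so a_5 = 2

[14; 1, 1, 1, 1, 2]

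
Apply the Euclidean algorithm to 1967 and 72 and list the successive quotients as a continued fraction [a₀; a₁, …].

Run the Euclidean algorithm, recording each quotient:
1967 = 27·72 + 23, so a_0 = 27
72 = 3·23 + 3, so a_1 = 3
23 = 7·3 + 2, so a_2 = 7
3 = 1·2 + 1, so a_3 = 1
2 = 2·1 + 0, so a_4 = 2

[27; 3, 7, 1, 2]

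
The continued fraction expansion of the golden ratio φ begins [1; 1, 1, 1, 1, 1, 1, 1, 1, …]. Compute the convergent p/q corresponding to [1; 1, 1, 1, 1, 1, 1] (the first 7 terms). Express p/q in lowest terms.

21/13

Starting at the tail and folding back:
Start with 1.
1 + 1/(1/1) = 1 + 1/1 = 2/1
1 + 1/(2/1) = 1 + 1/2 = 3/2
1 + 1/(3/2) = 1 + 2/3 = 5/3
1 + 1/(5/3) = 1 + 3/5 = 8/5
1 + 1/(8/5) = 1 + 5/8 = 13/8
1 + 1/(13/8) = 1 + 8/13 = 21/13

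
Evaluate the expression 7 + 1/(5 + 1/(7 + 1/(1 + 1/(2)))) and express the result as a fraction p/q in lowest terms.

849/118

a_0 = 7: 7/1
a_1 = 5: 36/5
a_2 = 7: 259/36
a_3 = 1: 295/41
a_4 = 2: 849/118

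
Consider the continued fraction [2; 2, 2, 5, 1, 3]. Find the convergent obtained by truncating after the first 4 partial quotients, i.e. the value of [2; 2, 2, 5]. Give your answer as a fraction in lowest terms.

65/27

a_0 = 2: 2/1
a_1 = 2: 5/2
a_2 = 2: 12/5
a_3 = 5: 65/27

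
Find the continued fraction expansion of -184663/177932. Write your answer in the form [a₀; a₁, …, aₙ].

Run the Euclidean algorithm, recording each quotient:
-184663 ÷ 177932 → quotient -2, remainder 171201
177932 ÷ 171201 → quotient 1, remainder 6731
171201 ÷ 6731 → quotient 25, remainder 2926
6731 ÷ 2926 → quotient 2, remainder 879
2926 ÷ 879 → quotient 3, remainder 289
879 ÷ 289 → quotient 3, remainder 12
289 ÷ 12 → quotient 24, remainder 1
12 ÷ 1 → quotient 12, remainder 0

[-2; 1, 25, 2, 3, 3, 24, 12]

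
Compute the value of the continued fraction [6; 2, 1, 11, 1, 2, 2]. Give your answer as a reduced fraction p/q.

Start with 2.
2 + 1/(2/1) = 2 + 1/2 = 5/2
1 + 1/(5/2) = 1 + 2/5 = 7/5
11 + 1/(7/5) = 11 + 5/7 = 82/7
1 + 1/(82/7) = 1 + 7/82 = 89/82
2 + 1/(89/82) = 2 + 82/89 = 260/89
6 + 1/(260/89) = 6 + 89/260 = 1649/260

1649/260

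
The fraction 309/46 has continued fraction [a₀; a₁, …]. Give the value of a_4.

309 = 6·46 + 33, so a_0 = 6
46 = 1·33 + 13, so a_1 = 1
33 = 2·13 + 7, so a_2 = 2
13 = 1·7 + 6, so a_3 = 1
7 = 1·6 + 1, so a_4 = 1

1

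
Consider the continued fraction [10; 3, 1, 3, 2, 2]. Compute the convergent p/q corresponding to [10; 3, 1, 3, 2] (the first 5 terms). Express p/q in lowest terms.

Collapse the nested fraction from the inside out:
Start with 2.
3 + 1/(2/1) = 3 + 1/2 = 7/2
1 + 1/(7/2) = 1 + 2/7 = 9/7
3 + 1/(9/7) = 3 + 7/9 = 34/9
10 + 1/(34/9) = 10 + 9/34 = 349/34

349/34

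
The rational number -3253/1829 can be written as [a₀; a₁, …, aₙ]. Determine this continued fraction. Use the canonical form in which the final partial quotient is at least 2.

[-2; 4, 1, 1, 15, 13]

Run the Euclidean algorithm, recording each quotient:
-3253 = -2·1829 + 405, so a_0 = -2
1829 = 4·405 + 209, so a_1 = 4
405 = 1·209 + 196, so a_2 = 1
209 = 1·196 + 13, so a_3 = 1
196 = 15·13 + 1, so a_4 = 15
13 = 13·1 + 0, so a_5 = 13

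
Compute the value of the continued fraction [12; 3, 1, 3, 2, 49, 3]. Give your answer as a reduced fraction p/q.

62268/5077

Work from the innermost term outward:
Start with 3.
49 + 1/(3/1) = 49 + 1/3 = 148/3
2 + 1/(148/3) = 2 + 3/148 = 299/148
3 + 1/(299/148) = 3 + 148/299 = 1045/299
1 + 1/(1045/299) = 1 + 299/1045 = 1344/1045
3 + 1/(1344/1045) = 3 + 1045/1344 = 5077/1344
12 + 1/(5077/1344) = 12 + 1344/5077 = 62268/5077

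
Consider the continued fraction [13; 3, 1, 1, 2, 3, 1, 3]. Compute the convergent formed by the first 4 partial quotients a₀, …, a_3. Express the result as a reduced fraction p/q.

93/7

Start with 1.
1 + 1/(1/1) = 1 + 1/1 = 2/1
3 + 1/(2/1) = 3 + 1/2 = 7/2
13 + 1/(7/2) = 13 + 2/7 = 93/7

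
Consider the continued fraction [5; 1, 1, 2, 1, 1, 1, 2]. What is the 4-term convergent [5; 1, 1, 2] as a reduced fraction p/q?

Starting at the tail and folding back:
Start with 2.
1 + 1/(2/1) = 1 + 1/2 = 3/2
1 + 1/(3/2) = 1 + 2/3 = 5/3
5 + 1/(5/3) = 5 + 3/5 = 28/5

28/5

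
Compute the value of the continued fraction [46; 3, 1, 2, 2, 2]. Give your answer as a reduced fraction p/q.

2915/63

Start with 2.
2 + 1/(2/1) = 2 + 1/2 = 5/2
2 + 1/(5/2) = 2 + 2/5 = 12/5
1 + 1/(12/5) = 1 + 5/12 = 17/12
3 + 1/(17/12) = 3 + 12/17 = 63/17
46 + 1/(63/17) = 46 + 17/63 = 2915/63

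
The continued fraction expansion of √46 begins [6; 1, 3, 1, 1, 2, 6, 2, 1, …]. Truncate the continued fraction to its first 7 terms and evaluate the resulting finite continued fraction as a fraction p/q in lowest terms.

997/147

Start with 6.
2 + 1/(6/1) = 2 + 1/6 = 13/6
1 + 1/(13/6) = 1 + 6/13 = 19/13
1 + 1/(19/13) = 1 + 13/19 = 32/19
3 + 1/(32/19) = 3 + 19/32 = 115/32
1 + 1/(115/32) = 1 + 32/115 = 147/115
6 + 1/(147/115) = 6 + 115/147 = 997/147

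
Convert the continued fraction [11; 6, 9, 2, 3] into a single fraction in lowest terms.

Work from the innermost term outward:
Start with 3.
2 + 1/(3/1) = 2 + 1/3 = 7/3
9 + 1/(7/3) = 9 + 3/7 = 66/7
6 + 1/(66/7) = 6 + 7/66 = 403/66
11 + 1/(403/66) = 11 + 66/403 = 4499/403

4499/403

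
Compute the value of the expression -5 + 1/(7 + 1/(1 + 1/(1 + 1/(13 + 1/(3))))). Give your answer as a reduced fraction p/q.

-3037/624

Build up convergents one term at a time:
a_0 = -5: -5/1
a_1 = 7: -34/7
a_2 = 1: -39/8
a_3 = 1: -73/15
a_4 = 13: -988/203
a_5 = 3: -3037/624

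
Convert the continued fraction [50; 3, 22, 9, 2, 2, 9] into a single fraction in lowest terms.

1497521/29755

a_0 = 50: 50/1
a_1 = 3: 151/3
a_2 = 22: 3372/67
a_3 = 9: 30499/606
a_4 = 2: 64370/1279
a_5 = 2: 159239/3164
a_6 = 9: 1497521/29755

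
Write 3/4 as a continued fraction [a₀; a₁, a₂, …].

Repeatedly divide and take the remainder:
3 = 0·4 + 3, so a_0 = 0
4 = 1·3 + 1, so a_1 = 1
3 = 3·1 + 0, so a_2 = 3

[0; 1, 3]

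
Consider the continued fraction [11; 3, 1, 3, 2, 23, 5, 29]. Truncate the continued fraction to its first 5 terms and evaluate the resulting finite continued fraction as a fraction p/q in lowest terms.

a_0 = 11: 11/1
a_1 = 3: 34/3
a_2 = 1: 45/4
a_3 = 3: 169/15
a_4 = 2: 383/34

383/34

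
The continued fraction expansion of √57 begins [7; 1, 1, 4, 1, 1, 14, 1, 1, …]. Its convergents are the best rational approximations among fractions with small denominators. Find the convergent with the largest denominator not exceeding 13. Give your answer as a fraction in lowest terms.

a_0 = 7: 7/1  (≤ bound)
a_1 = 1: 8/1  (≤ bound)
a_2 = 1: 15/2  (≤ bound)
a_3 = 4: 68/9  (≤ bound)
a_4 = 1: 83/11  (≤ bound)
a_5 = 1: 151/20  (> 13, stop)

83/11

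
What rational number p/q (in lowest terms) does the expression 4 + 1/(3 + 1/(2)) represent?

30/7

Start with 2.
3 + 1/(2/1) = 3 + 1/2 = 7/2
4 + 1/(7/2) = 4 + 2/7 = 30/7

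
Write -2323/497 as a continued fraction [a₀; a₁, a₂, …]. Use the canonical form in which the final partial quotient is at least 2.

[-5; 3, 14, 1, 2, 1, 2]

⌊-2323/497⌋ = -5, remainder 162
⌊497/162⌋ = 3, remainder 11
⌊162/11⌋ = 14, remainder 8
⌊11/8⌋ = 1, remainder 3
⌊8/3⌋ = 2, remainder 2
⌊3/2⌋ = 1, remainder 1
⌊2/1⌋ = 2, remainder 0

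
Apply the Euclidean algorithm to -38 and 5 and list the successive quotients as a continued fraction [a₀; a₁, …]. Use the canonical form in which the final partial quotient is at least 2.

[-8; 2, 2]

Repeatedly divide and take the remainder:
-38 = -8·5 + 2, so a_0 = -8
5 = 2·2 + 1, so a_1 = 2
2 = 2·1 + 0, so a_2 = 2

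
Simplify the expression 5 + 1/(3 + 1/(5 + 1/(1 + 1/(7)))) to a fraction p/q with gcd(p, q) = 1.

Build up convergents one term at a time:
a_0 = 5: 5/1
a_1 = 3: 16/3
a_2 = 5: 85/16
a_3 = 1: 101/19
a_4 = 7: 792/149

792/149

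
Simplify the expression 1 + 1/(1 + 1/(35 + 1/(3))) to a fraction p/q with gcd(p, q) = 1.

215/109

a_0 = 1: 1/1
a_1 = 1: 2/1
a_2 = 35: 71/36
a_3 = 3: 215/109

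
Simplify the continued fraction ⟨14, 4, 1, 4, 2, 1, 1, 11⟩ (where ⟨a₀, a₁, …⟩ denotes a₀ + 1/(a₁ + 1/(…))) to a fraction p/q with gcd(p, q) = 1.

Start with 11.
1 + 1/(11/1) = 1 + 1/11 = 12/11
1 + 1/(12/11) = 1 + 11/12 = 23/12
2 + 1/(23/12) = 2 + 12/23 = 58/23
4 + 1/(58/23) = 4 + 23/58 = 255/58
1 + 1/(255/58) = 1 + 58/255 = 313/255
4 + 1/(313/255) = 4 + 255/313 = 1507/313
14 + 1/(1507/313) = 14 + 313/1507 = 21411/1507

21411/1507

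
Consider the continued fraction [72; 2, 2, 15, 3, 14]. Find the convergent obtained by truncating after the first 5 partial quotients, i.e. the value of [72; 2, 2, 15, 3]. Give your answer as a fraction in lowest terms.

17087/236

Use the convergent recurrence hₖ = aₖ·hₖ₋₁ + hₖ₋₂ (and likewise for the denominators kₖ):
a_0 = 72: 72/1
a_1 = 2: 145/2
a_2 = 2: 362/5
a_3 = 15: 5575/77
a_4 = 3: 17087/236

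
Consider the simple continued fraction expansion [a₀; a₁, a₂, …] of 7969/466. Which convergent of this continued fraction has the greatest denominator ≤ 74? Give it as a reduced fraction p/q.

a_0 = 17: 17/1  (≤ bound)
a_1 = 9: 154/9  (≤ bound)
a_2 = 1: 171/10  (≤ bound)
a_3 = 10: 1864/109  (> 74, stop)

171/10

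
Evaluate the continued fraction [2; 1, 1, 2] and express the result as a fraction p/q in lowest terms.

13/5

Start with 2.
1 + 1/(2/1) = 1 + 1/2 = 3/2
1 + 1/(3/2) = 1 + 2/3 = 5/3
2 + 1/(5/3) = 2 + 3/5 = 13/5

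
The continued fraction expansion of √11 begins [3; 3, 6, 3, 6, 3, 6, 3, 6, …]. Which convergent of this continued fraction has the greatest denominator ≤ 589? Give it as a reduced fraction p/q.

List convergents until the denominator exceeds the bound:
a_0 = 3: 3/1  (≤ bound)
a_1 = 3: 10/3  (≤ bound)
a_2 = 6: 63/19  (≤ bound)
a_3 = 3: 199/60  (≤ bound)
a_4 = 6: 1257/379  (≤ bound)
a_5 = 3: 3970/1197  (> 589, stop)

1257/379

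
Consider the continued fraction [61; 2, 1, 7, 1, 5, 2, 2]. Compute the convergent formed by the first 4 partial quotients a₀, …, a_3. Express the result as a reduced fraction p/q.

Build up convergents one term at a time:
a_0 = 61: 61/1
a_1 = 2: 123/2
a_2 = 1: 184/3
a_3 = 7: 1411/23

1411/23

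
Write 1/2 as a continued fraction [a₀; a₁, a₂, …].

Apply division with remainder until the remainder is 0:
⌊1/2⌋ = 0, remainder 1
⌊2/1⌋ = 2, remainder 0

[0; 2]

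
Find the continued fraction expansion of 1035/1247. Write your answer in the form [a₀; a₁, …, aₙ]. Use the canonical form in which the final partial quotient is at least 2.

[0; 1, 4, 1, 7, 2, 12]

1035 = 0·1247 + 1035, so a_0 = 0
1247 = 1·1035 + 212, so a_1 = 1
1035 = 4·212 + 187, so a_2 = 4
212 = 1·187 + 25, so a_3 = 1
187 = 7·25 + 12, so a_4 = 7
25 = 2·12 + 1, so a_5 = 2
12 = 12·1 + 0, so a_6 = 12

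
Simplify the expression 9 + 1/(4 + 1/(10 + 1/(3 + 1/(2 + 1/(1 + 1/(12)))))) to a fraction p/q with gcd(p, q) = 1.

49539/5359

Compute successive convergents:
a_0 = 9: 9/1
a_1 = 4: 37/4
a_2 = 10: 379/41
a_3 = 3: 1174/127
a_4 = 2: 2727/295
a_5 = 1: 3901/422
a_6 = 12: 49539/5359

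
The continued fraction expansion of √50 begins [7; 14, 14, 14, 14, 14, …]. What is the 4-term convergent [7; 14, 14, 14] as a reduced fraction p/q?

Build up convergents one term at a time:
a_0 = 7: 7/1
a_1 = 14: 99/14
a_2 = 14: 1393/197
a_3 = 14: 19601/2772

19601/2772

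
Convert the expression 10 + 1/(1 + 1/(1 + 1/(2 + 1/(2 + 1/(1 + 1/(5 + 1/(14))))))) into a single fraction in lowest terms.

14558/1375

Work from the innermost term outward:
Start with 14.
5 + 1/(14/1) = 5 + 1/14 = 71/14
1 + 1/(71/14) = 1 + 14/71 = 85/71
2 + 1/(85/71) = 2 + 71/85 = 241/85
2 + 1/(241/85) = 2 + 85/241 = 567/241
1 + 1/(567/241) = 1 + 241/567 = 808/567
1 + 1/(808/567) = 1 + 567/808 = 1375/808
10 + 1/(1375/808) = 10 + 808/1375 = 14558/1375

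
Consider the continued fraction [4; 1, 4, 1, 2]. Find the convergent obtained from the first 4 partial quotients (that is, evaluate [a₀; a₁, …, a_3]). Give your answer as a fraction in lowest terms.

Build up convergents one term at a time:
a_0 = 4: 4/1
a_1 = 1: 5/1
a_2 = 4: 24/5
a_3 = 1: 29/6

29/6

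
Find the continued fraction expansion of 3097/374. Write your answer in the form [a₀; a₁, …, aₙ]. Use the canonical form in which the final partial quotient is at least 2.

[8; 3, 1, 1, 3, 1, 1, 6]

3097 ÷ 374 → quotient 8, remainder 105
374 ÷ 105 → quotient 3, remainder 59
105 ÷ 59 → quotient 1, remainder 46
59 ÷ 46 → quotient 1, remainder 13
46 ÷ 13 → quotient 3, remainder 7
13 ÷ 7 → quotient 1, remainder 6
7 ÷ 6 → quotient 1, remainder 1
6 ÷ 1 → quotient 6, remainder 0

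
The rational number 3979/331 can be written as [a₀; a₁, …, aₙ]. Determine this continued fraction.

3979 = 12·331 + 7, so a_0 = 12
331 = 47·7 + 2, so a_1 = 47
7 = 3·2 + 1, so a_2 = 3
2 = 2·1 + 0, so a_3 = 2

[12; 47, 3, 2]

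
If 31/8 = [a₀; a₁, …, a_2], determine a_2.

Apply division with remainder until the remainder is 0:
31 ÷ 8 → quotient 3, remainder 7
8 ÷ 7 → quotient 1, remainder 1
7 ÷ 1 → quotient 7, remainder 0

7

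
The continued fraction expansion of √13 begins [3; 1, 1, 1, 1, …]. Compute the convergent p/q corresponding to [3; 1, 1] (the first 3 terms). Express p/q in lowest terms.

a_0 = 3: 3/1
a_1 = 1: 4/1
a_2 = 1: 7/2

7/2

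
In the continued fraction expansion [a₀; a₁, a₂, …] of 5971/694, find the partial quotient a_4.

⌊5971/694⌋ = 8, remainder 419
⌊694/419⌋ = 1, remainder 275
⌊419/275⌋ = 1, remainder 144
⌊275/144⌋ = 1, remainder 131
⌊144/131⌋ = 1, remainder 13

1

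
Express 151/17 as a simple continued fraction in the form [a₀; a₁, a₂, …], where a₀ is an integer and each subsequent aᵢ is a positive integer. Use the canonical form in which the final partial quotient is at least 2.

⌊151/17⌋ = 8, remainder 15
⌊17/15⌋ = 1, remainder 2
⌊15/2⌋ = 7, remainder 1
⌊2/1⌋ = 2, remainder 0

[8; 1, 7, 2]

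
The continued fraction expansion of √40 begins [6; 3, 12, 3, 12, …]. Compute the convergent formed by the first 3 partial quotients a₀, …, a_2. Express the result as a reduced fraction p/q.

234/37

a_0 = 6: 6/1
a_1 = 3: 19/3
a_2 = 12: 234/37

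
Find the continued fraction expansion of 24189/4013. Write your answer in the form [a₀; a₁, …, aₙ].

24189 = 6·4013 + 111, so a_0 = 6
4013 = 36·111 + 17, so a_1 = 36
111 = 6·17 + 9, so a_2 = 6
17 = 1·9 + 8, so a_3 = 1
9 = 1·8 + 1, so a_4 = 1
8 = 8·1 + 0, so a_5 = 8

[6; 36, 6, 1, 1, 8]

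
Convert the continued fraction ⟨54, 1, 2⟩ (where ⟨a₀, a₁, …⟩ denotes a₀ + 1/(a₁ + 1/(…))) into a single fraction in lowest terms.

Compute successive convergents:
a_0 = 54: 54/1
a_1 = 1: 55/1
a_2 = 2: 164/3

164/3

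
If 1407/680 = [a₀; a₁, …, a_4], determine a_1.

Apply division with remainder until the remainder is 0:
⌊1407/680⌋ = 2, remainder 47
⌊680/47⌋ = 14, remainder 22

14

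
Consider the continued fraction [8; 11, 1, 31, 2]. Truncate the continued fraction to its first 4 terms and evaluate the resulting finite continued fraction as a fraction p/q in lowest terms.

Build up convergents one term at a time:
a_0 = 8: 8/1
a_1 = 11: 89/11
a_2 = 1: 97/12
a_3 = 31: 3096/383

3096/383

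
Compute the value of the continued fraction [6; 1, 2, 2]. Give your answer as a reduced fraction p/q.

47/7

Use the convergent recurrence hₖ = aₖ·hₖ₋₁ + hₖ₋₂ (and likewise for the denominators kₖ):
a_0 = 6: 6/1
a_1 = 1: 7/1
a_2 = 2: 20/3
a_3 = 2: 47/7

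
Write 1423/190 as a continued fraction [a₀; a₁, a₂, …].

⌊1423/190⌋ = 7, remainder 93
⌊190/93⌋ = 2, remainder 4
⌊93/4⌋ = 23, remainder 1
⌊4/1⌋ = 4, remainder 0

[7; 2, 23, 4]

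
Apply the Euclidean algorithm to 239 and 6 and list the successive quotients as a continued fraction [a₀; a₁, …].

⌊239/6⌋ = 39, remainder 5
⌊6/5⌋ = 1, remainder 1
⌊5/1⌋ = 5, remainder 0

[39; 1, 5]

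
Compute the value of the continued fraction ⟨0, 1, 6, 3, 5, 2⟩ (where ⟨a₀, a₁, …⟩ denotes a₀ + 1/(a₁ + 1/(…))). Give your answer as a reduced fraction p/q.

a_0 = 0: 0/1
a_1 = 1: 1/1
a_2 = 6: 6/7
a_3 = 3: 19/22
a_4 = 5: 101/117
a_5 = 2: 221/256

221/256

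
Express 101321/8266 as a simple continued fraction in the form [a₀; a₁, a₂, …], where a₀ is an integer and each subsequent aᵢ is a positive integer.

101321 ÷ 8266 → quotient 12, remainder 2129
8266 ÷ 2129 → quotient 3, remainder 1879
2129 ÷ 1879 → quotient 1, remainder 250
1879 ÷ 250 → quotient 7, remainder 129
250 ÷ 129 → quotient 1, remainder 121
129 ÷ 121 → quotient 1, remainder 8
121 ÷ 8 → quotient 15, remainder 1
8 ÷ 1 → quotient 8, remainder 0

[12; 3, 1, 7, 1, 1, 15, 8]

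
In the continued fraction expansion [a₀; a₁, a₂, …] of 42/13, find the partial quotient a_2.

3

42 ÷ 13 → quotient 3, remainder 3
13 ÷ 3 → quotient 4, remainder 1
3 ÷ 1 → quotient 3, remainder 0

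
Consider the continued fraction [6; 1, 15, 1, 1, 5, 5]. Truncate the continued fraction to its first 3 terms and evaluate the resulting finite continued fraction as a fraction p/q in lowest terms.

111/16

Use the convergent recurrence hₖ = aₖ·hₖ₋₁ + hₖ₋₂ (and likewise for the denominators kₖ):
a_0 = 6: 6/1
a_1 = 1: 7/1
a_2 = 15: 111/16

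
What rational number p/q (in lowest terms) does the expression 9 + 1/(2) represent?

19/2

a_0 = 9: 9/1
a_1 = 2: 19/2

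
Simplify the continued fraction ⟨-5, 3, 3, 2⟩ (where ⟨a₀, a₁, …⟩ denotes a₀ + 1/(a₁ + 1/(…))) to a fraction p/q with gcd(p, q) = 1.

-108/23

Start with 2.
3 + 1/(2/1) = 3 + 1/2 = 7/2
3 + 1/(7/2) = 3 + 2/7 = 23/7
-5 + 1/(23/7) = -5 + 7/23 = -108/23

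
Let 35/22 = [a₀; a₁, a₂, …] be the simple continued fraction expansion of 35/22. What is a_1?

1

Run the Euclidean algorithm, recording each quotient:
35 ÷ 22 → quotient 1, remainder 13
22 ÷ 13 → quotient 1, remainder 9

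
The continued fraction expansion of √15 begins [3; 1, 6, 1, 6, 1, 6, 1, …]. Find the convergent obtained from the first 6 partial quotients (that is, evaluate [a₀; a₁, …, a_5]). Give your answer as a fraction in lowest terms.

244/63

Start with 1.
6 + 1/(1/1) = 6 + 1/1 = 7/1
1 + 1/(7/1) = 1 + 1/7 = 8/7
6 + 1/(8/7) = 6 + 7/8 = 55/8
1 + 1/(55/8) = 1 + 8/55 = 63/55
3 + 1/(63/55) = 3 + 55/63 = 244/63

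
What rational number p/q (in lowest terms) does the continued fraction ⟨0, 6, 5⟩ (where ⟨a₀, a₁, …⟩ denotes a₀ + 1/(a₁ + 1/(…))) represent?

Starting at the tail and folding back:
Start with 5.
6 + 1/(5/1) = 6 + 1/5 = 31/5
0 + 1/(31/5) = 0 + 5/31 = 5/31

5/31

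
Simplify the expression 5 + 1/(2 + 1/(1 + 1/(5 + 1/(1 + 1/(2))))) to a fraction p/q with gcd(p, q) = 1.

305/57

Work from the innermost term outward:
Start with 2.
1 + 1/(2/1) = 1 + 1/2 = 3/2
5 + 1/(3/2) = 5 + 2/3 = 17/3
1 + 1/(17/3) = 1 + 3/17 = 20/17
2 + 1/(20/17) = 2 + 17/20 = 57/20
5 + 1/(57/20) = 5 + 20/57 = 305/57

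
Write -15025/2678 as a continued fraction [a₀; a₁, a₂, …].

-15025 ÷ 2678 → quotient -6, remainder 1043
2678 ÷ 1043 → quotient 2, remainder 592
1043 ÷ 592 → quotient 1, remainder 451
592 ÷ 451 → quotient 1, remainder 141
451 ÷ 141 → quotient 3, remainder 28
141 ÷ 28 → quotient 5, remainder 1
28 ÷ 1 → quotient 28, remainder 0

[-6; 2, 1, 1, 3, 5, 28]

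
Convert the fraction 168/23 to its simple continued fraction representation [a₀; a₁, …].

[7; 3, 3, 2]

168 = 7·23 + 7, so a_0 = 7
23 = 3·7 + 2, so a_1 = 3
7 = 3·2 + 1, so a_2 = 3
2 = 2·1 + 0, so a_3 = 2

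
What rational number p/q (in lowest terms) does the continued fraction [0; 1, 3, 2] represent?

Compute successive convergents:
a_0 = 0: 0/1
a_1 = 1: 1/1
a_2 = 3: 3/4
a_3 = 2: 7/9

7/9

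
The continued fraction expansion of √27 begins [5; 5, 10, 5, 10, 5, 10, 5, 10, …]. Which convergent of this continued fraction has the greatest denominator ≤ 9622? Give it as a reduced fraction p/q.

a_0 = 5: 5/1  (≤ bound)
a_1 = 5: 26/5  (≤ bound)
a_2 = 10: 265/51  (≤ bound)
a_3 = 5: 1351/260  (≤ bound)
a_4 = 10: 13775/2651  (≤ bound)
a_5 = 5: 70226/13515  (> 9622, stop)

13775/2651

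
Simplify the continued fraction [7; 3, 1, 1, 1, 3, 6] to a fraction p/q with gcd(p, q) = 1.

Use the convergent recurrence hₖ = aₖ·hₖ₋₁ + hₖ₋₂ (and likewise for the denominators kₖ):
a_0 = 7: 7/1
a_1 = 3: 22/3
a_2 = 1: 29/4
a_3 = 1: 51/7
a_4 = 1: 80/11
a_5 = 3: 291/40
a_6 = 6: 1826/251

1826/251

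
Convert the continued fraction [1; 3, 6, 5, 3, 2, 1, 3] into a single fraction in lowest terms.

5048/3835

a_0 = 1: 1/1
a_1 = 3: 4/3
a_2 = 6: 25/19
a_3 = 5: 129/98
a_4 = 3: 412/313
a_5 = 2: 953/724
a_6 = 1: 1365/1037
a_7 = 3: 5048/3835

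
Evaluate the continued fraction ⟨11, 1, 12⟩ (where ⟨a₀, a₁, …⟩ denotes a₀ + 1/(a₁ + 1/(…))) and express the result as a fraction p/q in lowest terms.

155/13

Start with 12.
1 + 1/(12/1) = 1 + 1/12 = 13/12
11 + 1/(13/12) = 11 + 12/13 = 155/13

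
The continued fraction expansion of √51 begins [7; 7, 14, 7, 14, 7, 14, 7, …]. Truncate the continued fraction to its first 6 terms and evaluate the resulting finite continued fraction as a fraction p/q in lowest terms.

499850/69993

Use the convergent recurrence hₖ = aₖ·hₖ₋₁ + hₖ₋₂ (and likewise for the denominators kₖ):
a_0 = 7: 7/1
a_1 = 7: 50/7
a_2 = 14: 707/99
a_3 = 7: 4999/700
a_4 = 14: 70693/9899
a_5 = 7: 499850/69993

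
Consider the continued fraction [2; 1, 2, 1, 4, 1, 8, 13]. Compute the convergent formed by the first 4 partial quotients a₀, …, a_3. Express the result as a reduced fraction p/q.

Build up convergents one term at a time:
a_0 = 2: 2/1
a_1 = 1: 3/1
a_2 = 2: 8/3
a_3 = 1: 11/4

11/4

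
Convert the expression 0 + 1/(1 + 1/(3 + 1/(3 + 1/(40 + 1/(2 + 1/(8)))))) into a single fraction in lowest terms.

a_0 = 0: 0/1
a_1 = 1: 1/1
a_2 = 3: 3/4
a_3 = 3: 10/13
a_4 = 40: 403/524
a_5 = 2: 816/1061
a_6 = 8: 6931/9012

6931/9012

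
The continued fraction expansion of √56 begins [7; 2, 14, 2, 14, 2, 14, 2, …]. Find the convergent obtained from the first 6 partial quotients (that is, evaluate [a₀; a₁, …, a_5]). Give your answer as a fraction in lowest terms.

13455/1798

Start with 2.
14 + 1/(2/1) = 14 + 1/2 = 29/2
2 + 1/(29/2) = 2 + 2/29 = 60/29
14 + 1/(60/29) = 14 + 29/60 = 869/60
2 + 1/(869/60) = 2 + 60/869 = 1798/869
7 + 1/(1798/869) = 7 + 869/1798 = 13455/1798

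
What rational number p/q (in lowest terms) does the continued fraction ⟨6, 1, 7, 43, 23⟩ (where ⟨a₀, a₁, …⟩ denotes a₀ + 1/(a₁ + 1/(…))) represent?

a_0 = 6: 6/1
a_1 = 1: 7/1
a_2 = 7: 55/8
a_3 = 43: 2372/345
a_4 = 23: 54611/7943

54611/7943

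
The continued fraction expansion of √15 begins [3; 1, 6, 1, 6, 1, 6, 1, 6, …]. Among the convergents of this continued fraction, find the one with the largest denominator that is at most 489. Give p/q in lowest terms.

List convergents until the denominator exceeds the bound:
a_0 = 3: 3/1  (≤ bound)
a_1 = 1: 4/1  (≤ bound)
a_2 = 6: 27/7  (≤ bound)
a_3 = 1: 31/8  (≤ bound)
a_4 = 6: 213/55  (≤ bound)
a_5 = 1: 244/63  (≤ bound)
a_6 = 6: 1677/433  (≤ bound)
a_7 = 1: 1921/496  (> 489, stop)

1677/433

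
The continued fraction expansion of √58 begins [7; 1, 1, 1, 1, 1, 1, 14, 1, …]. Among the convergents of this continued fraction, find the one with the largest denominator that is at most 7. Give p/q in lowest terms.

a_0 = 7: 7/1  (≤ bound)
a_1 = 1: 8/1  (≤ bound)
a_2 = 1: 15/2  (≤ bound)
a_3 = 1: 23/3  (≤ bound)
a_4 = 1: 38/5  (≤ bound)
a_5 = 1: 61/8  (> 7, stop)

38/5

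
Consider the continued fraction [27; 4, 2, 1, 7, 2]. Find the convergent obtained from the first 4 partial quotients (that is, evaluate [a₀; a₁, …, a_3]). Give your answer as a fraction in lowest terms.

354/13

Compute successive convergents:
a_0 = 27: 27/1
a_1 = 4: 109/4
a_2 = 2: 245/9
a_3 = 1: 354/13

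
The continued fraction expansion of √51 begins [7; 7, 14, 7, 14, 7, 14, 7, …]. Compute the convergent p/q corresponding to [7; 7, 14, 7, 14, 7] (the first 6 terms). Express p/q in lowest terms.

499850/69993

Work from the innermost term outward:
Start with 7.
14 + 1/(7/1) = 14 + 1/7 = 99/7
7 + 1/(99/7) = 7 + 7/99 = 700/99
14 + 1/(700/99) = 14 + 99/700 = 9899/700
7 + 1/(9899/700) = 7 + 700/9899 = 69993/9899
7 + 1/(69993/9899) = 7 + 9899/69993 = 499850/69993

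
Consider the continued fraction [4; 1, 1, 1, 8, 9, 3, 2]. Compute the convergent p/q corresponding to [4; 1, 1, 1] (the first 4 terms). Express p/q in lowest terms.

14/3

Start with 1.
1 + 1/(1/1) = 1 + 1/1 = 2/1
1 + 1/(2/1) = 1 + 1/2 = 3/2
4 + 1/(3/2) = 4 + 2/3 = 14/3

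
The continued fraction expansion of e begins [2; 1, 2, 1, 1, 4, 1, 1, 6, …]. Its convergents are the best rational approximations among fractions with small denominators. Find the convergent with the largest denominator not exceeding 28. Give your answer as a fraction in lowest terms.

19/7

List convergents until the denominator exceeds the bound:
a_0 = 2: 2/1  (≤ bound)
a_1 = 1: 3/1  (≤ bound)
a_2 = 2: 8/3  (≤ bound)
a_3 = 1: 11/4  (≤ bound)
a_4 = 1: 19/7  (≤ bound)
a_5 = 4: 87/32  (> 28, stop)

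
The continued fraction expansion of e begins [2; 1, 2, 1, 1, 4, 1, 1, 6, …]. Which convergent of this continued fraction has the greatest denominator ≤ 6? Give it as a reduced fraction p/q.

List convergents until the denominator exceeds the bound:
a_0 = 2: 2/1  (≤ bound)
a_1 = 1: 3/1  (≤ bound)
a_2 = 2: 8/3  (≤ bound)
a_3 = 1: 11/4  (≤ bound)
a_4 = 1: 19/7  (> 6, stop)

11/4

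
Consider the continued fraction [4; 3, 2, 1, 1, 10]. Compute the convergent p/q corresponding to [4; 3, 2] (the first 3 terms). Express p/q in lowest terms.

Use the convergent recurrence hₖ = aₖ·hₖ₋₁ + hₖ₋₂ (and likewise for the denominators kₖ):
a_0 = 4: 4/1
a_1 = 3: 13/3
a_2 = 2: 30/7

30/7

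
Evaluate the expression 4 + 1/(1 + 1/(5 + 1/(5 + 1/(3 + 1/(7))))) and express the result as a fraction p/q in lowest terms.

Compute successive convergents:
a_0 = 4: 4/1
a_1 = 1: 5/1
a_2 = 5: 29/6
a_3 = 5: 150/31
a_4 = 3: 479/99
a_5 = 7: 3503/724

3503/724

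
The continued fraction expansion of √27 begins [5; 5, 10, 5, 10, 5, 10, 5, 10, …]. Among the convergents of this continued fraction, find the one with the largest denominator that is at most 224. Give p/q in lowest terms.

List convergents until the denominator exceeds the bound:
a_0 = 5: 5/1  (≤ bound)
a_1 = 5: 26/5  (≤ bound)
a_2 = 10: 265/51  (≤ bound)
a_3 = 5: 1351/260  (> 224, stop)

265/51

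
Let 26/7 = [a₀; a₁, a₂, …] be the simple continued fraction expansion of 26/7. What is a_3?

26 = 3·7 + 5, so a_0 = 3
7 = 1·5 + 2, so a_1 = 1
5 = 2·2 + 1, so a_2 = 2
2 = 2·1 + 0, so a_3 = 2

2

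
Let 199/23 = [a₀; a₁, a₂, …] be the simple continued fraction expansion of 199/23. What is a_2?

1

Run the Euclidean algorithm, recording each quotient:
⌊199/23⌋ = 8, remainder 15
⌊23/15⌋ = 1, remainder 8
⌊15/8⌋ = 1, remainder 7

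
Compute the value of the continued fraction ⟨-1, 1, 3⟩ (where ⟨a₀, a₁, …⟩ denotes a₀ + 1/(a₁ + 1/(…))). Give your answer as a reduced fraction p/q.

-1/4

Compute successive convergents:
a_0 = -1: -1/1
a_1 = 1: 0/1
a_2 = 3: -1/4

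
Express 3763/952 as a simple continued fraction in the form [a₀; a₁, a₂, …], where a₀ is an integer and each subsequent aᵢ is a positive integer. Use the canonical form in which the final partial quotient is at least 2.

⌊3763/952⌋ = 3, remainder 907
⌊952/907⌋ = 1, remainder 45
⌊907/45⌋ = 20, remainder 7
⌊45/7⌋ = 6, remainder 3
⌊7/3⌋ = 2, remainder 1
⌊3/1⌋ = 3, remainder 0

[3; 1, 20, 6, 2, 3]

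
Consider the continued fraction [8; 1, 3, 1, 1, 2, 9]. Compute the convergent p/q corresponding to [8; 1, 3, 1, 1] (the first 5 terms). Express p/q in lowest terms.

79/9

Start with 1.
1 + 1/(1/1) = 1 + 1/1 = 2/1
3 + 1/(2/1) = 3 + 1/2 = 7/2
1 + 1/(7/2) = 1 + 2/7 = 9/7
8 + 1/(9/7) = 8 + 7/9 = 79/9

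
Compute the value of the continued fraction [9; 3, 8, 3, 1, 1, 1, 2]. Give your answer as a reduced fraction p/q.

6981/749

Work from the innermost term outward:
Start with 2.
1 + 1/(2/1) = 1 + 1/2 = 3/2
1 + 1/(3/2) = 1 + 2/3 = 5/3
1 + 1/(5/3) = 1 + 3/5 = 8/5
3 + 1/(8/5) = 3 + 5/8 = 29/8
8 + 1/(29/8) = 8 + 8/29 = 240/29
3 + 1/(240/29) = 3 + 29/240 = 749/240
9 + 1/(749/240) = 9 + 240/749 = 6981/749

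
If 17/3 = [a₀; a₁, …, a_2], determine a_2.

17 = 5·3 + 2, so a_0 = 5
3 = 1·2 + 1, so a_1 = 1
2 = 2·1 + 0, so a_2 = 2

2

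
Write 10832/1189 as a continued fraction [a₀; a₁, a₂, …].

[9; 9, 13, 10]

⌊10832/1189⌋ = 9, remainder 131
⌊1189/131⌋ = 9, remainder 10
⌊131/10⌋ = 13, remainder 1
⌊10/1⌋ = 10, remainder 0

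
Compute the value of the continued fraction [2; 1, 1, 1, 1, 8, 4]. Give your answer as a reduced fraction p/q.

461/177

Compute successive convergents:
a_0 = 2: 2/1
a_1 = 1: 3/1
a_2 = 1: 5/2
a_3 = 1: 8/3
a_4 = 1: 13/5
a_5 = 8: 112/43
a_6 = 4: 461/177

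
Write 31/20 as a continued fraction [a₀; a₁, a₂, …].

[1; 1, 1, 4, 2]

31 ÷ 20 → quotient 1, remainder 11
20 ÷ 11 → quotient 1, remainder 9
11 ÷ 9 → quotient 1, remainder 2
9 ÷ 2 → quotient 4, remainder 1
2 ÷ 1 → quotient 2, remainder 0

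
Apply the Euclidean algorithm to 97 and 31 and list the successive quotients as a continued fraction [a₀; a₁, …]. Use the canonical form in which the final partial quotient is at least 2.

[3; 7, 1, 3]

⌊97/31⌋ = 3, remainder 4
⌊31/4⌋ = 7, remainder 3
⌊4/3⌋ = 1, remainder 1
⌊3/1⌋ = 3, remainder 0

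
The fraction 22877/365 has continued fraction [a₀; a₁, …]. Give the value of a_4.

1

Run the Euclidean algorithm, recording each quotient:
22877 ÷ 365 → quotient 62, remainder 247
365 ÷ 247 → quotient 1, remainder 118
247 ÷ 118 → quotient 2, remainder 11
118 ÷ 11 → quotient 10, remainder 8
11 ÷ 8 → quotient 1, remainder 3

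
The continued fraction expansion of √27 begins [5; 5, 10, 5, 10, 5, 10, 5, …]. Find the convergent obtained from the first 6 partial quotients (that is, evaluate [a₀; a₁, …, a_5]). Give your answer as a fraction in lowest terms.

Compute successive convergents:
a_0 = 5: 5/1
a_1 = 5: 26/5
a_2 = 10: 265/51
a_3 = 5: 1351/260
a_4 = 10: 13775/2651
a_5 = 5: 70226/13515

70226/13515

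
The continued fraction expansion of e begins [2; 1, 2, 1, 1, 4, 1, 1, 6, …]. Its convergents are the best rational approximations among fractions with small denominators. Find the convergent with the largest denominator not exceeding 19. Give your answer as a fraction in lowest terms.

a_0 = 2: 2/1  (≤ bound)
a_1 = 1: 3/1  (≤ bound)
a_2 = 2: 8/3  (≤ bound)
a_3 = 1: 11/4  (≤ bound)
a_4 = 1: 19/7  (≤ bound)
a_5 = 4: 87/32  (> 19, stop)

19/7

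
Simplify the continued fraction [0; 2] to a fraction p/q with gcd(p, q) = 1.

a_0 = 0: 0/1
a_1 = 2: 1/2

1/2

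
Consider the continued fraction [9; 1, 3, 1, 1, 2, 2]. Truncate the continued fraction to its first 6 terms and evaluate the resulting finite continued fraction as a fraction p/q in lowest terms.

Work from the innermost term outward:
Start with 2.
1 + 1/(2/1) = 1 + 1/2 = 3/2
1 + 1/(3/2) = 1 + 2/3 = 5/3
3 + 1/(5/3) = 3 + 3/5 = 18/5
1 + 1/(18/5) = 1 + 5/18 = 23/18
9 + 1/(23/18) = 9 + 18/23 = 225/23

225/23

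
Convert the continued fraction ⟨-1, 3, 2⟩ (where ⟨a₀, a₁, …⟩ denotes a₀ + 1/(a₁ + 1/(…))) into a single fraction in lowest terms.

-5/7

Build up convergents one term at a time:
a_0 = -1: -1/1
a_1 = 3: -2/3
a_2 = 2: -5/7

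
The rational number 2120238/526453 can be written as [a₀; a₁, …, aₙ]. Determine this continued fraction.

2120238 = 4·526453 + 14426, so a_0 = 4
526453 = 36·14426 + 7117, so a_1 = 36
14426 = 2·7117 + 192, so a_2 = 2
7117 = 37·192 + 13, so a_3 = 37
192 = 14·13 + 10, so a_4 = 14
13 = 1·10 + 3, so a_5 = 1
10 = 3·3 + 1, so a_6 = 3
3 = 3·1 + 0, so a_7 = 3

[4; 36, 2, 37, 14, 1, 3, 3]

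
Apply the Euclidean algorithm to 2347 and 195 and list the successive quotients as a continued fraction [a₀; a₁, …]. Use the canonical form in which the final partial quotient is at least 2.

[12; 27, 1, 6]

Apply division with remainder until the remainder is 0:
2347 ÷ 195 → quotient 12, remainder 7
195 ÷ 7 → quotient 27, remainder 6
7 ÷ 6 → quotient 1, remainder 1
6 ÷ 1 → quotient 6, remainder 0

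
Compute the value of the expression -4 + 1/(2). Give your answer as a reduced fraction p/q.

-7/2

Collapse the nested fraction from the inside out:
Start with 2.
-4 + 1/(2/1) = -4 + 1/2 = -7/2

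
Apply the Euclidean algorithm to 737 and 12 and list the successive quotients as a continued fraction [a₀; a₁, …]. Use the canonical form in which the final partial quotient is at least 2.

[61; 2, 2, 2]

⌊737/12⌋ = 61, remainder 5
⌊12/5⌋ = 2, remainder 2
⌊5/2⌋ = 2, remainder 1
⌊2/1⌋ = 2, remainder 0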